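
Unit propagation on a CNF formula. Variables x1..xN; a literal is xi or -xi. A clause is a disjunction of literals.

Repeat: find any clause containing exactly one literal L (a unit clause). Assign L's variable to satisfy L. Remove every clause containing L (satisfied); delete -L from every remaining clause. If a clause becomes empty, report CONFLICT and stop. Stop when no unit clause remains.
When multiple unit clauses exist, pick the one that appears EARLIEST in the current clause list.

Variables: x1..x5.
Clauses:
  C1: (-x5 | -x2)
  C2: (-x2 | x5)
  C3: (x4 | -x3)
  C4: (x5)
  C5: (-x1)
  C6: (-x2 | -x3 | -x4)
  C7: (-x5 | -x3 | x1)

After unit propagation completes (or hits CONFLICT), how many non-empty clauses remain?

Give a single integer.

Answer: 0

Derivation:
unit clause [5] forces x5=T; simplify:
  drop -5 from [-5, -2] -> [-2]
  drop -5 from [-5, -3, 1] -> [-3, 1]
  satisfied 2 clause(s); 5 remain; assigned so far: [5]
unit clause [-2] forces x2=F; simplify:
  satisfied 2 clause(s); 3 remain; assigned so far: [2, 5]
unit clause [-1] forces x1=F; simplify:
  drop 1 from [-3, 1] -> [-3]
  satisfied 1 clause(s); 2 remain; assigned so far: [1, 2, 5]
unit clause [-3] forces x3=F; simplify:
  satisfied 2 clause(s); 0 remain; assigned so far: [1, 2, 3, 5]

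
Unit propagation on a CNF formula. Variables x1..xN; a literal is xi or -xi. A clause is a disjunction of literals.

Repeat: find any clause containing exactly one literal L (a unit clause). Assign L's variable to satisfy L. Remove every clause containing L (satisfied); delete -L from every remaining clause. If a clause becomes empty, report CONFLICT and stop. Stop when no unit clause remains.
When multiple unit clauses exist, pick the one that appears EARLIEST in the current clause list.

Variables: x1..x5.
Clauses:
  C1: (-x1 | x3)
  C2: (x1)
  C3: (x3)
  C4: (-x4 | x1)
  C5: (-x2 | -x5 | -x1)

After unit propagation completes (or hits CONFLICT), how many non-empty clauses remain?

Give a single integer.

unit clause [1] forces x1=T; simplify:
  drop -1 from [-1, 3] -> [3]
  drop -1 from [-2, -5, -1] -> [-2, -5]
  satisfied 2 clause(s); 3 remain; assigned so far: [1]
unit clause [3] forces x3=T; simplify:
  satisfied 2 clause(s); 1 remain; assigned so far: [1, 3]

Answer: 1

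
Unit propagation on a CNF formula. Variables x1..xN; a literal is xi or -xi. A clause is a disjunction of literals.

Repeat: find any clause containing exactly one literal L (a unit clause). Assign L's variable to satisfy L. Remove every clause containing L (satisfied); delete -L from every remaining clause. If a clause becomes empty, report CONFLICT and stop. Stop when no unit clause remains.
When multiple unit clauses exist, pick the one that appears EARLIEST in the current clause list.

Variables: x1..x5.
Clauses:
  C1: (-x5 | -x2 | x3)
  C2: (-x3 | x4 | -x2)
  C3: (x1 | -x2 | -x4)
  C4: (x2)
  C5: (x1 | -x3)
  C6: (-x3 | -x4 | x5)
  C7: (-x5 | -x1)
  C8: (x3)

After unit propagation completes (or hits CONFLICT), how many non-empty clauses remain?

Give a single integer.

Answer: 0

Derivation:
unit clause [2] forces x2=T; simplify:
  drop -2 from [-5, -2, 3] -> [-5, 3]
  drop -2 from [-3, 4, -2] -> [-3, 4]
  drop -2 from [1, -2, -4] -> [1, -4]
  satisfied 1 clause(s); 7 remain; assigned so far: [2]
unit clause [3] forces x3=T; simplify:
  drop -3 from [-3, 4] -> [4]
  drop -3 from [1, -3] -> [1]
  drop -3 from [-3, -4, 5] -> [-4, 5]
  satisfied 2 clause(s); 5 remain; assigned so far: [2, 3]
unit clause [4] forces x4=T; simplify:
  drop -4 from [1, -4] -> [1]
  drop -4 from [-4, 5] -> [5]
  satisfied 1 clause(s); 4 remain; assigned so far: [2, 3, 4]
unit clause [1] forces x1=T; simplify:
  drop -1 from [-5, -1] -> [-5]
  satisfied 2 clause(s); 2 remain; assigned so far: [1, 2, 3, 4]
unit clause [5] forces x5=T; simplify:
  drop -5 from [-5] -> [] (empty!)
  satisfied 1 clause(s); 1 remain; assigned so far: [1, 2, 3, 4, 5]
CONFLICT (empty clause)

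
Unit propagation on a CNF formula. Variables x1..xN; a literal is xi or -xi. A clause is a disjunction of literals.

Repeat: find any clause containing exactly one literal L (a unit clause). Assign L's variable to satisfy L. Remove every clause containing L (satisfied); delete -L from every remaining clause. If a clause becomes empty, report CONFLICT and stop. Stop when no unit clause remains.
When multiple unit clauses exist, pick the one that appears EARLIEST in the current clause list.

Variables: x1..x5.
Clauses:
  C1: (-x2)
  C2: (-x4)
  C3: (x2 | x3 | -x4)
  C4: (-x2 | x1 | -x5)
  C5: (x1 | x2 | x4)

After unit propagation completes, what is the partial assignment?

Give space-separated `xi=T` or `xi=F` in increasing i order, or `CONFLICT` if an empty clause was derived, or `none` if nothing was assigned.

unit clause [-2] forces x2=F; simplify:
  drop 2 from [2, 3, -4] -> [3, -4]
  drop 2 from [1, 2, 4] -> [1, 4]
  satisfied 2 clause(s); 3 remain; assigned so far: [2]
unit clause [-4] forces x4=F; simplify:
  drop 4 from [1, 4] -> [1]
  satisfied 2 clause(s); 1 remain; assigned so far: [2, 4]
unit clause [1] forces x1=T; simplify:
  satisfied 1 clause(s); 0 remain; assigned so far: [1, 2, 4]

Answer: x1=T x2=F x4=F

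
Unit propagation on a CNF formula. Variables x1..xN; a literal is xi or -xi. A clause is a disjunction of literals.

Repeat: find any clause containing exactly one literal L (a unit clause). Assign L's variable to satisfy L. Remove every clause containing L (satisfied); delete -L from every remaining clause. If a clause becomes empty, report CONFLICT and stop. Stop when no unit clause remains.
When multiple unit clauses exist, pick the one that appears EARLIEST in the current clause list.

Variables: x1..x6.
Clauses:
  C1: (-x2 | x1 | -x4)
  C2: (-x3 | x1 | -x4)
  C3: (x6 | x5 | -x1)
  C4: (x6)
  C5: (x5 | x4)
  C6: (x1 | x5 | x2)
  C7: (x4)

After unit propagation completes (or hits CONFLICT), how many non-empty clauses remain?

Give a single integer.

Answer: 3

Derivation:
unit clause [6] forces x6=T; simplify:
  satisfied 2 clause(s); 5 remain; assigned so far: [6]
unit clause [4] forces x4=T; simplify:
  drop -4 from [-2, 1, -4] -> [-2, 1]
  drop -4 from [-3, 1, -4] -> [-3, 1]
  satisfied 2 clause(s); 3 remain; assigned so far: [4, 6]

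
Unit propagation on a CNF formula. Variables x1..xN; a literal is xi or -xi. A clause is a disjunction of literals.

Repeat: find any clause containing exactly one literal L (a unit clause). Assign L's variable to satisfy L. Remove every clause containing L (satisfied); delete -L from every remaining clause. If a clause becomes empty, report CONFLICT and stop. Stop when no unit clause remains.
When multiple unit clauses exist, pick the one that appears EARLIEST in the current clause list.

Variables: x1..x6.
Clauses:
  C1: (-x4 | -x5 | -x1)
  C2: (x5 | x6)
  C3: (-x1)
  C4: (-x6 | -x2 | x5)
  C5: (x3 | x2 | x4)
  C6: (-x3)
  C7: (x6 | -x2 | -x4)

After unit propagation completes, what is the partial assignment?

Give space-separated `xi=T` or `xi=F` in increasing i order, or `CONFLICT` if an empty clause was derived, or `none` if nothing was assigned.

Answer: x1=F x3=F

Derivation:
unit clause [-1] forces x1=F; simplify:
  satisfied 2 clause(s); 5 remain; assigned so far: [1]
unit clause [-3] forces x3=F; simplify:
  drop 3 from [3, 2, 4] -> [2, 4]
  satisfied 1 clause(s); 4 remain; assigned so far: [1, 3]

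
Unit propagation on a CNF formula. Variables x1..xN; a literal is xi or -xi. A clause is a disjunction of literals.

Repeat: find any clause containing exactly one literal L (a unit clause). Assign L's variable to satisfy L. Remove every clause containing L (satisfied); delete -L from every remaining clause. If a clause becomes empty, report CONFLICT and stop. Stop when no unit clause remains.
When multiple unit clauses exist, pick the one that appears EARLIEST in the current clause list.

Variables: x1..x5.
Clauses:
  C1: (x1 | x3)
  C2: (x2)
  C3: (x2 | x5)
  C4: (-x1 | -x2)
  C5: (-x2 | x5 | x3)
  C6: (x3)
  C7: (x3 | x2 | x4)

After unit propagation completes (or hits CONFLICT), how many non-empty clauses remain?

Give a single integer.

unit clause [2] forces x2=T; simplify:
  drop -2 from [-1, -2] -> [-1]
  drop -2 from [-2, 5, 3] -> [5, 3]
  satisfied 3 clause(s); 4 remain; assigned so far: [2]
unit clause [-1] forces x1=F; simplify:
  drop 1 from [1, 3] -> [3]
  satisfied 1 clause(s); 3 remain; assigned so far: [1, 2]
unit clause [3] forces x3=T; simplify:
  satisfied 3 clause(s); 0 remain; assigned so far: [1, 2, 3]

Answer: 0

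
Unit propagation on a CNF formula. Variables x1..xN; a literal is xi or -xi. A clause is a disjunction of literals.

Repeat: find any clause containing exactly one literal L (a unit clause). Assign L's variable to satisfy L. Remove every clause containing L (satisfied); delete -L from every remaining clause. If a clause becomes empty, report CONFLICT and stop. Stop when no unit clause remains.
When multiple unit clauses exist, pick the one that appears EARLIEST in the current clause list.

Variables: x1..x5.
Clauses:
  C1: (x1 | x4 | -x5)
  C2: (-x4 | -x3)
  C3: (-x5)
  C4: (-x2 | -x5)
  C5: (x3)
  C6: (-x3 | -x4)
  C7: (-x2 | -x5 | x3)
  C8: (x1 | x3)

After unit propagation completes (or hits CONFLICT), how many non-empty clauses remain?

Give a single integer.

Answer: 0

Derivation:
unit clause [-5] forces x5=F; simplify:
  satisfied 4 clause(s); 4 remain; assigned so far: [5]
unit clause [3] forces x3=T; simplify:
  drop -3 from [-4, -3] -> [-4]
  drop -3 from [-3, -4] -> [-4]
  satisfied 2 clause(s); 2 remain; assigned so far: [3, 5]
unit clause [-4] forces x4=F; simplify:
  satisfied 2 clause(s); 0 remain; assigned so far: [3, 4, 5]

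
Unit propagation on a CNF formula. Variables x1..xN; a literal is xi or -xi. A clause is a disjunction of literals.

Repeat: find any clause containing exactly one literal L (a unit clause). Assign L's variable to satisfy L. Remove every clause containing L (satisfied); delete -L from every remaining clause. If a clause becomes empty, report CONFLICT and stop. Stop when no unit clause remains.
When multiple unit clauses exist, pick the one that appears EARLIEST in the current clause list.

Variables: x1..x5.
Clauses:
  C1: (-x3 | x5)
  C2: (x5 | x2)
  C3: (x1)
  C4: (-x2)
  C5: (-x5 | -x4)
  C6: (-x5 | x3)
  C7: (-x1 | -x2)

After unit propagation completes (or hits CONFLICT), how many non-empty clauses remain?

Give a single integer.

Answer: 0

Derivation:
unit clause [1] forces x1=T; simplify:
  drop -1 from [-1, -2] -> [-2]
  satisfied 1 clause(s); 6 remain; assigned so far: [1]
unit clause [-2] forces x2=F; simplify:
  drop 2 from [5, 2] -> [5]
  satisfied 2 clause(s); 4 remain; assigned so far: [1, 2]
unit clause [5] forces x5=T; simplify:
  drop -5 from [-5, -4] -> [-4]
  drop -5 from [-5, 3] -> [3]
  satisfied 2 clause(s); 2 remain; assigned so far: [1, 2, 5]
unit clause [-4] forces x4=F; simplify:
  satisfied 1 clause(s); 1 remain; assigned so far: [1, 2, 4, 5]
unit clause [3] forces x3=T; simplify:
  satisfied 1 clause(s); 0 remain; assigned so far: [1, 2, 3, 4, 5]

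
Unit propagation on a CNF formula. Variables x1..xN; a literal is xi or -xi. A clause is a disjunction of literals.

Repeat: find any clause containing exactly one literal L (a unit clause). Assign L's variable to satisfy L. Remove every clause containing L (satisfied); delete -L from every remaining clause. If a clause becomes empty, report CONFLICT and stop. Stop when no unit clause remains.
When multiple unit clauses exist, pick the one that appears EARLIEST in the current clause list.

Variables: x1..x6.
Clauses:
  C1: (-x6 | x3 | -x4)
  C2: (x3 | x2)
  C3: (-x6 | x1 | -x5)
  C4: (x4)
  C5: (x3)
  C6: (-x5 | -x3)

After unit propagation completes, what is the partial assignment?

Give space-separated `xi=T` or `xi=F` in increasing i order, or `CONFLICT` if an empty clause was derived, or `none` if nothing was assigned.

Answer: x3=T x4=T x5=F

Derivation:
unit clause [4] forces x4=T; simplify:
  drop -4 from [-6, 3, -4] -> [-6, 3]
  satisfied 1 clause(s); 5 remain; assigned so far: [4]
unit clause [3] forces x3=T; simplify:
  drop -3 from [-5, -3] -> [-5]
  satisfied 3 clause(s); 2 remain; assigned so far: [3, 4]
unit clause [-5] forces x5=F; simplify:
  satisfied 2 clause(s); 0 remain; assigned so far: [3, 4, 5]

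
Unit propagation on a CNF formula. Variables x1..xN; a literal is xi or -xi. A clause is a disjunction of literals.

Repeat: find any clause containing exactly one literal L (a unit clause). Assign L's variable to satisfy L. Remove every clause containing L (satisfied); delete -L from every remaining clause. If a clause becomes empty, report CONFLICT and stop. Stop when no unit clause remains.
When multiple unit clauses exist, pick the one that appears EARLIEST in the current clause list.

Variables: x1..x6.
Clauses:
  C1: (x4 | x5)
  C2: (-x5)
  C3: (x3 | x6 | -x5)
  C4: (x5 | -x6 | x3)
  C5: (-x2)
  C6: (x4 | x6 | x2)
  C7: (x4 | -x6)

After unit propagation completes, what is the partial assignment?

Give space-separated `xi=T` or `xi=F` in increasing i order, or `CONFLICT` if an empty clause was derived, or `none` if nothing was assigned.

unit clause [-5] forces x5=F; simplify:
  drop 5 from [4, 5] -> [4]
  drop 5 from [5, -6, 3] -> [-6, 3]
  satisfied 2 clause(s); 5 remain; assigned so far: [5]
unit clause [4] forces x4=T; simplify:
  satisfied 3 clause(s); 2 remain; assigned so far: [4, 5]
unit clause [-2] forces x2=F; simplify:
  satisfied 1 clause(s); 1 remain; assigned so far: [2, 4, 5]

Answer: x2=F x4=T x5=F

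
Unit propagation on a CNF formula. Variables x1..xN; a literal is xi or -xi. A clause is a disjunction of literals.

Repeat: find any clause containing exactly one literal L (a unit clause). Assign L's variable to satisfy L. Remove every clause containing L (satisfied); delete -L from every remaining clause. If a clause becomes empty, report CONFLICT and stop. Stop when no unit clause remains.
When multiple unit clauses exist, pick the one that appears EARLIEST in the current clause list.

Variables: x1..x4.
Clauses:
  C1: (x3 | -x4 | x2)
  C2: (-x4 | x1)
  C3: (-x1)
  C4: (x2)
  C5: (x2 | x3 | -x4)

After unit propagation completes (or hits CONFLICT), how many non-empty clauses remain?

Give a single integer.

Answer: 0

Derivation:
unit clause [-1] forces x1=F; simplify:
  drop 1 from [-4, 1] -> [-4]
  satisfied 1 clause(s); 4 remain; assigned so far: [1]
unit clause [-4] forces x4=F; simplify:
  satisfied 3 clause(s); 1 remain; assigned so far: [1, 4]
unit clause [2] forces x2=T; simplify:
  satisfied 1 clause(s); 0 remain; assigned so far: [1, 2, 4]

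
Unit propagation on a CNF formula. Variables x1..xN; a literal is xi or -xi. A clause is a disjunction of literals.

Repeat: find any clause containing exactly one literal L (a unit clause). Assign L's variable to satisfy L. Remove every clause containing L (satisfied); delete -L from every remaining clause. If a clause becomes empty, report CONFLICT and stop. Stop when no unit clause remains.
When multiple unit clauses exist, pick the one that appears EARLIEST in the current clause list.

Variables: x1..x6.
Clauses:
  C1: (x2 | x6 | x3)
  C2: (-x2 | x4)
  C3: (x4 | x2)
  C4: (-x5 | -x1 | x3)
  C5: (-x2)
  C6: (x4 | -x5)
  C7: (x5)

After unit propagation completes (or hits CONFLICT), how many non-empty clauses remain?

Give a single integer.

Answer: 2

Derivation:
unit clause [-2] forces x2=F; simplify:
  drop 2 from [2, 6, 3] -> [6, 3]
  drop 2 from [4, 2] -> [4]
  satisfied 2 clause(s); 5 remain; assigned so far: [2]
unit clause [4] forces x4=T; simplify:
  satisfied 2 clause(s); 3 remain; assigned so far: [2, 4]
unit clause [5] forces x5=T; simplify:
  drop -5 from [-5, -1, 3] -> [-1, 3]
  satisfied 1 clause(s); 2 remain; assigned so far: [2, 4, 5]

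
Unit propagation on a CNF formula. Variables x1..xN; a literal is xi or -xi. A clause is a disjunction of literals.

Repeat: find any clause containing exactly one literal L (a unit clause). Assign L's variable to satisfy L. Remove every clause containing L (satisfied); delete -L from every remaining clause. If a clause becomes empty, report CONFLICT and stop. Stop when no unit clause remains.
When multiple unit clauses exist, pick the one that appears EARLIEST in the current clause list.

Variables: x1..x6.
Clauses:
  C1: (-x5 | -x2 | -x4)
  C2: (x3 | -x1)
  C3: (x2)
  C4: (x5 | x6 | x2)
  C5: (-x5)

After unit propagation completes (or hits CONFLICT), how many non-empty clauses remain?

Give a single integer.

Answer: 1

Derivation:
unit clause [2] forces x2=T; simplify:
  drop -2 from [-5, -2, -4] -> [-5, -4]
  satisfied 2 clause(s); 3 remain; assigned so far: [2]
unit clause [-5] forces x5=F; simplify:
  satisfied 2 clause(s); 1 remain; assigned so far: [2, 5]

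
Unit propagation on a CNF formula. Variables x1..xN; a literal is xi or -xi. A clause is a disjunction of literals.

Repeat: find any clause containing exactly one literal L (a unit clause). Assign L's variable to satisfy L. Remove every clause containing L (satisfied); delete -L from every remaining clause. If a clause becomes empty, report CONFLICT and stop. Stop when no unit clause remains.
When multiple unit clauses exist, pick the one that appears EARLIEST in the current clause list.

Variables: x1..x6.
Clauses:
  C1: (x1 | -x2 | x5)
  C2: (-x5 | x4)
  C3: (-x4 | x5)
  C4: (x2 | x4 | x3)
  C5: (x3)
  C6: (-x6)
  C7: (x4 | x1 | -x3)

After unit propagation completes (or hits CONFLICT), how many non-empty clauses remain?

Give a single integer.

unit clause [3] forces x3=T; simplify:
  drop -3 from [4, 1, -3] -> [4, 1]
  satisfied 2 clause(s); 5 remain; assigned so far: [3]
unit clause [-6] forces x6=F; simplify:
  satisfied 1 clause(s); 4 remain; assigned so far: [3, 6]

Answer: 4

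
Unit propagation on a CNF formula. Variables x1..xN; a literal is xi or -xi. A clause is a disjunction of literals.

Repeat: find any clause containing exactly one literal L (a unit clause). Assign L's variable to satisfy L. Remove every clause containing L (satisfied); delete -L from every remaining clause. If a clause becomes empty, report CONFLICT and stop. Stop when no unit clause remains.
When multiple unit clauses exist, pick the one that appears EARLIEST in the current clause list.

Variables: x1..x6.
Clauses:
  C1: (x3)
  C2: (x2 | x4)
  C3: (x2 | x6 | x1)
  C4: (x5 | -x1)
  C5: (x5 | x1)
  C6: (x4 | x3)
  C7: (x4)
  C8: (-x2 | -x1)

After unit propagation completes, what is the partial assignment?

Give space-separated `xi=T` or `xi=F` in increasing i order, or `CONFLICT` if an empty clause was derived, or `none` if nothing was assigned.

unit clause [3] forces x3=T; simplify:
  satisfied 2 clause(s); 6 remain; assigned so far: [3]
unit clause [4] forces x4=T; simplify:
  satisfied 2 clause(s); 4 remain; assigned so far: [3, 4]

Answer: x3=T x4=T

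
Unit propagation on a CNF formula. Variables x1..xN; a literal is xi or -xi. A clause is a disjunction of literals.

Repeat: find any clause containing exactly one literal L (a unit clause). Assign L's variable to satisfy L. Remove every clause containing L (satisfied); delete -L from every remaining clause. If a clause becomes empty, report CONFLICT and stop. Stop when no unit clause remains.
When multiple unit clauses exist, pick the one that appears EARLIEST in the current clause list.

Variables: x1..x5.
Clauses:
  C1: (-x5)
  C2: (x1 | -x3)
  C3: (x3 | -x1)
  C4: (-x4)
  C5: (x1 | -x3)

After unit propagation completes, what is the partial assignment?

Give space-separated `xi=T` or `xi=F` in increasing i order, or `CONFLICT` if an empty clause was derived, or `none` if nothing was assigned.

Answer: x4=F x5=F

Derivation:
unit clause [-5] forces x5=F; simplify:
  satisfied 1 clause(s); 4 remain; assigned so far: [5]
unit clause [-4] forces x4=F; simplify:
  satisfied 1 clause(s); 3 remain; assigned so far: [4, 5]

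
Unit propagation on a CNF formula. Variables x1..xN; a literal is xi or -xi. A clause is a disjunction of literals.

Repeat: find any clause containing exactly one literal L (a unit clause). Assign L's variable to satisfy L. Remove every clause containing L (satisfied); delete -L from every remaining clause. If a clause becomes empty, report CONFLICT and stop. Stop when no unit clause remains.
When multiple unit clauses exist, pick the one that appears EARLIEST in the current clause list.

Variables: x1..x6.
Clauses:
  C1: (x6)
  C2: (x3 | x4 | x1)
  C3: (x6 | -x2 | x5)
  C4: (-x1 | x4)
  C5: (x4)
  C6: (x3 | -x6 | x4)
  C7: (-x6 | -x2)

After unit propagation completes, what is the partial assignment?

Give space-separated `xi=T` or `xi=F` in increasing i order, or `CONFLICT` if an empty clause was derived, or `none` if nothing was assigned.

unit clause [6] forces x6=T; simplify:
  drop -6 from [3, -6, 4] -> [3, 4]
  drop -6 from [-6, -2] -> [-2]
  satisfied 2 clause(s); 5 remain; assigned so far: [6]
unit clause [4] forces x4=T; simplify:
  satisfied 4 clause(s); 1 remain; assigned so far: [4, 6]
unit clause [-2] forces x2=F; simplify:
  satisfied 1 clause(s); 0 remain; assigned so far: [2, 4, 6]

Answer: x2=F x4=T x6=T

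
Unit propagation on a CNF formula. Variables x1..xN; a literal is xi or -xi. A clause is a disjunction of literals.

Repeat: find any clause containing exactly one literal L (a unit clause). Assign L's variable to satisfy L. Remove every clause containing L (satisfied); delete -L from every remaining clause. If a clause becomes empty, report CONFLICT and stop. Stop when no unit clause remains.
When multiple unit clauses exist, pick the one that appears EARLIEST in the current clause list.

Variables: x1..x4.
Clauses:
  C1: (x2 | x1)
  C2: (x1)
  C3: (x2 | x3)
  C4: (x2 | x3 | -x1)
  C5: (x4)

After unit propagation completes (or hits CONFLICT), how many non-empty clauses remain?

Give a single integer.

Answer: 2

Derivation:
unit clause [1] forces x1=T; simplify:
  drop -1 from [2, 3, -1] -> [2, 3]
  satisfied 2 clause(s); 3 remain; assigned so far: [1]
unit clause [4] forces x4=T; simplify:
  satisfied 1 clause(s); 2 remain; assigned so far: [1, 4]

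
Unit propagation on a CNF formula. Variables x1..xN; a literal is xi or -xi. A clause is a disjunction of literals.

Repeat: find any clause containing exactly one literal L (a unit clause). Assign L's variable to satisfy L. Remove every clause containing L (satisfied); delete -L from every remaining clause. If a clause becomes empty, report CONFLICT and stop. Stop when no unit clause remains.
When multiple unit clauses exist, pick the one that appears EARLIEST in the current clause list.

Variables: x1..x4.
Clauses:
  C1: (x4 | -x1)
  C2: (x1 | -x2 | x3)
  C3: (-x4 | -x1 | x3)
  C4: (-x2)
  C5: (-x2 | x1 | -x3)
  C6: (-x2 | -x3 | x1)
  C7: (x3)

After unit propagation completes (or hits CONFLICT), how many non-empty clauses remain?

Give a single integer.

unit clause [-2] forces x2=F; simplify:
  satisfied 4 clause(s); 3 remain; assigned so far: [2]
unit clause [3] forces x3=T; simplify:
  satisfied 2 clause(s); 1 remain; assigned so far: [2, 3]

Answer: 1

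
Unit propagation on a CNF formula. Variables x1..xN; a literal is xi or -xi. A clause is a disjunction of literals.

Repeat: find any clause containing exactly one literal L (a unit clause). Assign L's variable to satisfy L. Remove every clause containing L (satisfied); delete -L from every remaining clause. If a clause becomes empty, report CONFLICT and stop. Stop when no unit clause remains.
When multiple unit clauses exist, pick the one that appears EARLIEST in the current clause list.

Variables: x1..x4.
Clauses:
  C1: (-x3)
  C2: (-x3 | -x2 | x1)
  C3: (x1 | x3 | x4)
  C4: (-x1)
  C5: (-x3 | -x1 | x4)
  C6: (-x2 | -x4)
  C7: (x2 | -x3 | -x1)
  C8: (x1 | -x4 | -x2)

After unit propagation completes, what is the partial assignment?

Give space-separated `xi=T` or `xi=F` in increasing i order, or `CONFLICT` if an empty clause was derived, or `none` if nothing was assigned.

unit clause [-3] forces x3=F; simplify:
  drop 3 from [1, 3, 4] -> [1, 4]
  satisfied 4 clause(s); 4 remain; assigned so far: [3]
unit clause [-1] forces x1=F; simplify:
  drop 1 from [1, 4] -> [4]
  drop 1 from [1, -4, -2] -> [-4, -2]
  satisfied 1 clause(s); 3 remain; assigned so far: [1, 3]
unit clause [4] forces x4=T; simplify:
  drop -4 from [-2, -4] -> [-2]
  drop -4 from [-4, -2] -> [-2]
  satisfied 1 clause(s); 2 remain; assigned so far: [1, 3, 4]
unit clause [-2] forces x2=F; simplify:
  satisfied 2 clause(s); 0 remain; assigned so far: [1, 2, 3, 4]

Answer: x1=F x2=F x3=F x4=T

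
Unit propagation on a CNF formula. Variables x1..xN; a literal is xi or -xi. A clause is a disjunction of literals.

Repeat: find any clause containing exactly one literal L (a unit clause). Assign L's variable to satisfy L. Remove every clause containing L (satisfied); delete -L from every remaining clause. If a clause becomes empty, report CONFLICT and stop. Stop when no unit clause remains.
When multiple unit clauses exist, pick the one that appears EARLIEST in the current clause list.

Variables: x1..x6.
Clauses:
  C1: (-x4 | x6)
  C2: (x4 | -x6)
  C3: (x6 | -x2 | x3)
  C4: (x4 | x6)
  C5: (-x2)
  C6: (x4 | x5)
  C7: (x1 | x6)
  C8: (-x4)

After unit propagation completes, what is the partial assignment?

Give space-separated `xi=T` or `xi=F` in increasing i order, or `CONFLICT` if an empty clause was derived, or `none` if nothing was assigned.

Answer: CONFLICT

Derivation:
unit clause [-2] forces x2=F; simplify:
  satisfied 2 clause(s); 6 remain; assigned so far: [2]
unit clause [-4] forces x4=F; simplify:
  drop 4 from [4, -6] -> [-6]
  drop 4 from [4, 6] -> [6]
  drop 4 from [4, 5] -> [5]
  satisfied 2 clause(s); 4 remain; assigned so far: [2, 4]
unit clause [-6] forces x6=F; simplify:
  drop 6 from [6] -> [] (empty!)
  drop 6 from [1, 6] -> [1]
  satisfied 1 clause(s); 3 remain; assigned so far: [2, 4, 6]
CONFLICT (empty clause)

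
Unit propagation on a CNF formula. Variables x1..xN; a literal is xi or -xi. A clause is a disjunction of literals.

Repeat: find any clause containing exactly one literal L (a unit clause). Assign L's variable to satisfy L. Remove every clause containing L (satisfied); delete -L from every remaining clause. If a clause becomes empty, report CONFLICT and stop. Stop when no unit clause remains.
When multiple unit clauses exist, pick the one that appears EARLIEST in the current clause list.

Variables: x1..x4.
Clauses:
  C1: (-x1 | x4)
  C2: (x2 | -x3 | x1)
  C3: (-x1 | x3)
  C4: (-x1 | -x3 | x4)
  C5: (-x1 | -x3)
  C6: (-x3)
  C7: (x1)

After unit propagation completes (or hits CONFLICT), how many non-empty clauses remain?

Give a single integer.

Answer: 0

Derivation:
unit clause [-3] forces x3=F; simplify:
  drop 3 from [-1, 3] -> [-1]
  satisfied 4 clause(s); 3 remain; assigned so far: [3]
unit clause [-1] forces x1=F; simplify:
  drop 1 from [1] -> [] (empty!)
  satisfied 2 clause(s); 1 remain; assigned so far: [1, 3]
CONFLICT (empty clause)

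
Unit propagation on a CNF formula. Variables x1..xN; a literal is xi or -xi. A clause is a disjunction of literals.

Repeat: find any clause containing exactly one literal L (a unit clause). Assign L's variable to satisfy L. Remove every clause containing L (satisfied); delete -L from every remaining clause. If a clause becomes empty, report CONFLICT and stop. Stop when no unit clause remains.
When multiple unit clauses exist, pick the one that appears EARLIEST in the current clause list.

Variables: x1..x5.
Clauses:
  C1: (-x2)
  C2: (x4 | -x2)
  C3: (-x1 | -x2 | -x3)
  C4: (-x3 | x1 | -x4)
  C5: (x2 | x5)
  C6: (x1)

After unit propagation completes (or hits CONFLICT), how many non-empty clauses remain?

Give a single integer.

unit clause [-2] forces x2=F; simplify:
  drop 2 from [2, 5] -> [5]
  satisfied 3 clause(s); 3 remain; assigned so far: [2]
unit clause [5] forces x5=T; simplify:
  satisfied 1 clause(s); 2 remain; assigned so far: [2, 5]
unit clause [1] forces x1=T; simplify:
  satisfied 2 clause(s); 0 remain; assigned so far: [1, 2, 5]

Answer: 0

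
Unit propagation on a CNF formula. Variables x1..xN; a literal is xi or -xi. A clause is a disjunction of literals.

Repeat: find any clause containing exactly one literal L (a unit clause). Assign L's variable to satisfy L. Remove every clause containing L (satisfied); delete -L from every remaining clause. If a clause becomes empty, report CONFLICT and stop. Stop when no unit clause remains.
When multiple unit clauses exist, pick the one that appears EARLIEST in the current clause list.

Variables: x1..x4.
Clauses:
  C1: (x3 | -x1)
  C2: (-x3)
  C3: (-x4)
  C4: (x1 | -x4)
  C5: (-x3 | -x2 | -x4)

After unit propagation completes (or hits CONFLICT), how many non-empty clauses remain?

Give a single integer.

Answer: 0

Derivation:
unit clause [-3] forces x3=F; simplify:
  drop 3 from [3, -1] -> [-1]
  satisfied 2 clause(s); 3 remain; assigned so far: [3]
unit clause [-1] forces x1=F; simplify:
  drop 1 from [1, -4] -> [-4]
  satisfied 1 clause(s); 2 remain; assigned so far: [1, 3]
unit clause [-4] forces x4=F; simplify:
  satisfied 2 clause(s); 0 remain; assigned so far: [1, 3, 4]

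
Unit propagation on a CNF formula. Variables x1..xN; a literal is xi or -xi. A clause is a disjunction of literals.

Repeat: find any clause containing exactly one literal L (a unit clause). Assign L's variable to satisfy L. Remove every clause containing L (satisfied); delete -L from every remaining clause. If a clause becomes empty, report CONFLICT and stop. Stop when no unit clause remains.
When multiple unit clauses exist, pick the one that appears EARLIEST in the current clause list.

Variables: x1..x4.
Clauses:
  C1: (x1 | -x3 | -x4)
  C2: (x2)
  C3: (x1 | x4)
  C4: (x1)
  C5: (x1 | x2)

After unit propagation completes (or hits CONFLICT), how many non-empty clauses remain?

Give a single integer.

unit clause [2] forces x2=T; simplify:
  satisfied 2 clause(s); 3 remain; assigned so far: [2]
unit clause [1] forces x1=T; simplify:
  satisfied 3 clause(s); 0 remain; assigned so far: [1, 2]

Answer: 0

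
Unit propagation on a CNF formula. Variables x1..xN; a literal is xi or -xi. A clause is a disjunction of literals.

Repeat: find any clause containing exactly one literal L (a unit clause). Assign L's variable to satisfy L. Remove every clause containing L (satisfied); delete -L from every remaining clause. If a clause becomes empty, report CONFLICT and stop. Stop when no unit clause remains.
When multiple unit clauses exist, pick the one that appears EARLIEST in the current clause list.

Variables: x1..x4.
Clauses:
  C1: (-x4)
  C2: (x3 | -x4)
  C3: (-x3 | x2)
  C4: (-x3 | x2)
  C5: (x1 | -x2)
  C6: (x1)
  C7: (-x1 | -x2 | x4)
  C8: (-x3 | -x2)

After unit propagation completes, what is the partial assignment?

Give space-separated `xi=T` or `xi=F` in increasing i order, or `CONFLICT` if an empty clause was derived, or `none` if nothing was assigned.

Answer: x1=T x2=F x3=F x4=F

Derivation:
unit clause [-4] forces x4=F; simplify:
  drop 4 from [-1, -2, 4] -> [-1, -2]
  satisfied 2 clause(s); 6 remain; assigned so far: [4]
unit clause [1] forces x1=T; simplify:
  drop -1 from [-1, -2] -> [-2]
  satisfied 2 clause(s); 4 remain; assigned so far: [1, 4]
unit clause [-2] forces x2=F; simplify:
  drop 2 from [-3, 2] -> [-3]
  drop 2 from [-3, 2] -> [-3]
  satisfied 2 clause(s); 2 remain; assigned so far: [1, 2, 4]
unit clause [-3] forces x3=F; simplify:
  satisfied 2 clause(s); 0 remain; assigned so far: [1, 2, 3, 4]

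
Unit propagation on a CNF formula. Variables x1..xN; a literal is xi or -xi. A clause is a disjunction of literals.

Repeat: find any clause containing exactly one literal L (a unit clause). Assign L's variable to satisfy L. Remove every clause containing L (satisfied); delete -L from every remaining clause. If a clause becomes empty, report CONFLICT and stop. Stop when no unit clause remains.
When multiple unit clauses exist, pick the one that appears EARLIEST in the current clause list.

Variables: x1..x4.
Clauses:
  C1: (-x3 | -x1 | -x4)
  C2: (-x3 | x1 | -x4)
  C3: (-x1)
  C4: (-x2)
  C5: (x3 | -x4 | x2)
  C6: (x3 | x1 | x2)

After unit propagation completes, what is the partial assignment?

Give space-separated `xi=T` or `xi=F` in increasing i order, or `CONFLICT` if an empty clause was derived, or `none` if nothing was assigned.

unit clause [-1] forces x1=F; simplify:
  drop 1 from [-3, 1, -4] -> [-3, -4]
  drop 1 from [3, 1, 2] -> [3, 2]
  satisfied 2 clause(s); 4 remain; assigned so far: [1]
unit clause [-2] forces x2=F; simplify:
  drop 2 from [3, -4, 2] -> [3, -4]
  drop 2 from [3, 2] -> [3]
  satisfied 1 clause(s); 3 remain; assigned so far: [1, 2]
unit clause [3] forces x3=T; simplify:
  drop -3 from [-3, -4] -> [-4]
  satisfied 2 clause(s); 1 remain; assigned so far: [1, 2, 3]
unit clause [-4] forces x4=F; simplify:
  satisfied 1 clause(s); 0 remain; assigned so far: [1, 2, 3, 4]

Answer: x1=F x2=F x3=T x4=F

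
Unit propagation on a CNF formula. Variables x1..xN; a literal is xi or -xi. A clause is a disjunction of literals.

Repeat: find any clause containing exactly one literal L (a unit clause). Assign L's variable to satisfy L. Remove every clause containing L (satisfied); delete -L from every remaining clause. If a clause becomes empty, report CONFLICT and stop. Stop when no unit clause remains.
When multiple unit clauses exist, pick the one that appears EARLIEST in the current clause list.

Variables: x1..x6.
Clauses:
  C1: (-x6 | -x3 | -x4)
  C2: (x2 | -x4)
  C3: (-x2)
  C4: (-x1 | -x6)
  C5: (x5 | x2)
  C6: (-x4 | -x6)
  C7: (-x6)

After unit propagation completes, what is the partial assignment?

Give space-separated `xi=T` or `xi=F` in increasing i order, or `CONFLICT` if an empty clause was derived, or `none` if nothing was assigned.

unit clause [-2] forces x2=F; simplify:
  drop 2 from [2, -4] -> [-4]
  drop 2 from [5, 2] -> [5]
  satisfied 1 clause(s); 6 remain; assigned so far: [2]
unit clause [-4] forces x4=F; simplify:
  satisfied 3 clause(s); 3 remain; assigned so far: [2, 4]
unit clause [5] forces x5=T; simplify:
  satisfied 1 clause(s); 2 remain; assigned so far: [2, 4, 5]
unit clause [-6] forces x6=F; simplify:
  satisfied 2 clause(s); 0 remain; assigned so far: [2, 4, 5, 6]

Answer: x2=F x4=F x5=T x6=F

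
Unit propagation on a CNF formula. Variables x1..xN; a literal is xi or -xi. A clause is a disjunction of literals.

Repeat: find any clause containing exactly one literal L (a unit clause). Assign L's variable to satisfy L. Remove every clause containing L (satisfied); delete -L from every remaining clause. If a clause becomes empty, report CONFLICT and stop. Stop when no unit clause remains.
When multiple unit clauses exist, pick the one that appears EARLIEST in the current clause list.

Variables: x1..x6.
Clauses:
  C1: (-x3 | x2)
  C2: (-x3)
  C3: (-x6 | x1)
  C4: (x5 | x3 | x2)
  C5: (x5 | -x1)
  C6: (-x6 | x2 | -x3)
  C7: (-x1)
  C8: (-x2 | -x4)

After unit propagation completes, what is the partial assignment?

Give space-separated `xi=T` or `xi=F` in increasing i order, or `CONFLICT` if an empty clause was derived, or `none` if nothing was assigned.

unit clause [-3] forces x3=F; simplify:
  drop 3 from [5, 3, 2] -> [5, 2]
  satisfied 3 clause(s); 5 remain; assigned so far: [3]
unit clause [-1] forces x1=F; simplify:
  drop 1 from [-6, 1] -> [-6]
  satisfied 2 clause(s); 3 remain; assigned so far: [1, 3]
unit clause [-6] forces x6=F; simplify:
  satisfied 1 clause(s); 2 remain; assigned so far: [1, 3, 6]

Answer: x1=F x3=F x6=F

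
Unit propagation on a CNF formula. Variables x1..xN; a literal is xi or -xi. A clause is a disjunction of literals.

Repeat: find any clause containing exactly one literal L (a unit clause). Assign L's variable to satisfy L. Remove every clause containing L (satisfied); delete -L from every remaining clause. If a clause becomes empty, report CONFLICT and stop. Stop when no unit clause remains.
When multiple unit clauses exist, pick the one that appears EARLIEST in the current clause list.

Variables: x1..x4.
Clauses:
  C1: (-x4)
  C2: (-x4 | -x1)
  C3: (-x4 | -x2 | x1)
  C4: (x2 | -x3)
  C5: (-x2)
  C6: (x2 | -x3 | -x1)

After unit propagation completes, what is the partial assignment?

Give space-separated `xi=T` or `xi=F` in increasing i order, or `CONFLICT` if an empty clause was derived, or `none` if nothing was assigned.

Answer: x2=F x3=F x4=F

Derivation:
unit clause [-4] forces x4=F; simplify:
  satisfied 3 clause(s); 3 remain; assigned so far: [4]
unit clause [-2] forces x2=F; simplify:
  drop 2 from [2, -3] -> [-3]
  drop 2 from [2, -3, -1] -> [-3, -1]
  satisfied 1 clause(s); 2 remain; assigned so far: [2, 4]
unit clause [-3] forces x3=F; simplify:
  satisfied 2 clause(s); 0 remain; assigned so far: [2, 3, 4]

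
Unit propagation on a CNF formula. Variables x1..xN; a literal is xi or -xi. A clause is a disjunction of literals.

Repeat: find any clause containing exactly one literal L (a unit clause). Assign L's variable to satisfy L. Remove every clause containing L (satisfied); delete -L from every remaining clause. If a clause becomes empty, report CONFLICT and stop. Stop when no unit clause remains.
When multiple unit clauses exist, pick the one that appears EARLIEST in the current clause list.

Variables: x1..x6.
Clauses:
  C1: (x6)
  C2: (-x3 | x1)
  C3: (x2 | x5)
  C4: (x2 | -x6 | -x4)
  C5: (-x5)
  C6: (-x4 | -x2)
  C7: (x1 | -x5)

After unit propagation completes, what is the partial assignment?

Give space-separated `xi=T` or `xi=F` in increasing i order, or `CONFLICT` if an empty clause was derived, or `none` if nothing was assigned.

unit clause [6] forces x6=T; simplify:
  drop -6 from [2, -6, -4] -> [2, -4]
  satisfied 1 clause(s); 6 remain; assigned so far: [6]
unit clause [-5] forces x5=F; simplify:
  drop 5 from [2, 5] -> [2]
  satisfied 2 clause(s); 4 remain; assigned so far: [5, 6]
unit clause [2] forces x2=T; simplify:
  drop -2 from [-4, -2] -> [-4]
  satisfied 2 clause(s); 2 remain; assigned so far: [2, 5, 6]
unit clause [-4] forces x4=F; simplify:
  satisfied 1 clause(s); 1 remain; assigned so far: [2, 4, 5, 6]

Answer: x2=T x4=F x5=F x6=T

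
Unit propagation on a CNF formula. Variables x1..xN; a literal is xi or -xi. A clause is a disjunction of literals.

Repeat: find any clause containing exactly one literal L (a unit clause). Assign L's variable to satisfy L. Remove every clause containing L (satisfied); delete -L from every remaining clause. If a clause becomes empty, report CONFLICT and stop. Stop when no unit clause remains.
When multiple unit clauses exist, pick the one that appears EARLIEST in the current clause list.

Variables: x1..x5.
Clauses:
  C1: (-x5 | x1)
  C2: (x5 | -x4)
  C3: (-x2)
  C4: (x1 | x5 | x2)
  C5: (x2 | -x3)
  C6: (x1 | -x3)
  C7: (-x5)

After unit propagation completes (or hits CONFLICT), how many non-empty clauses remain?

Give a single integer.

unit clause [-2] forces x2=F; simplify:
  drop 2 from [1, 5, 2] -> [1, 5]
  drop 2 from [2, -3] -> [-3]
  satisfied 1 clause(s); 6 remain; assigned so far: [2]
unit clause [-3] forces x3=F; simplify:
  satisfied 2 clause(s); 4 remain; assigned so far: [2, 3]
unit clause [-5] forces x5=F; simplify:
  drop 5 from [5, -4] -> [-4]
  drop 5 from [1, 5] -> [1]
  satisfied 2 clause(s); 2 remain; assigned so far: [2, 3, 5]
unit clause [-4] forces x4=F; simplify:
  satisfied 1 clause(s); 1 remain; assigned so far: [2, 3, 4, 5]
unit clause [1] forces x1=T; simplify:
  satisfied 1 clause(s); 0 remain; assigned so far: [1, 2, 3, 4, 5]

Answer: 0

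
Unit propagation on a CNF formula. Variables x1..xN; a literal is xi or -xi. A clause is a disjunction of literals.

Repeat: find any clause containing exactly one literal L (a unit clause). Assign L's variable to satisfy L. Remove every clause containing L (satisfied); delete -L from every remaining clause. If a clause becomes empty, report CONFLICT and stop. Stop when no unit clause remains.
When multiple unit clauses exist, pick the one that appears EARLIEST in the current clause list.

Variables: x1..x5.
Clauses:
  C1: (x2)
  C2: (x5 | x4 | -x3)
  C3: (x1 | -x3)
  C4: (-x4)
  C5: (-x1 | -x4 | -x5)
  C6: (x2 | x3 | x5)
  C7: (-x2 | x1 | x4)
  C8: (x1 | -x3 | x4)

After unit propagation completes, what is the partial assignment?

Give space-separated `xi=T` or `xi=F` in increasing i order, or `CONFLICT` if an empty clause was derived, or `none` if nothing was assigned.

unit clause [2] forces x2=T; simplify:
  drop -2 from [-2, 1, 4] -> [1, 4]
  satisfied 2 clause(s); 6 remain; assigned so far: [2]
unit clause [-4] forces x4=F; simplify:
  drop 4 from [5, 4, -3] -> [5, -3]
  drop 4 from [1, 4] -> [1]
  drop 4 from [1, -3, 4] -> [1, -3]
  satisfied 2 clause(s); 4 remain; assigned so far: [2, 4]
unit clause [1] forces x1=T; simplify:
  satisfied 3 clause(s); 1 remain; assigned so far: [1, 2, 4]

Answer: x1=T x2=T x4=F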